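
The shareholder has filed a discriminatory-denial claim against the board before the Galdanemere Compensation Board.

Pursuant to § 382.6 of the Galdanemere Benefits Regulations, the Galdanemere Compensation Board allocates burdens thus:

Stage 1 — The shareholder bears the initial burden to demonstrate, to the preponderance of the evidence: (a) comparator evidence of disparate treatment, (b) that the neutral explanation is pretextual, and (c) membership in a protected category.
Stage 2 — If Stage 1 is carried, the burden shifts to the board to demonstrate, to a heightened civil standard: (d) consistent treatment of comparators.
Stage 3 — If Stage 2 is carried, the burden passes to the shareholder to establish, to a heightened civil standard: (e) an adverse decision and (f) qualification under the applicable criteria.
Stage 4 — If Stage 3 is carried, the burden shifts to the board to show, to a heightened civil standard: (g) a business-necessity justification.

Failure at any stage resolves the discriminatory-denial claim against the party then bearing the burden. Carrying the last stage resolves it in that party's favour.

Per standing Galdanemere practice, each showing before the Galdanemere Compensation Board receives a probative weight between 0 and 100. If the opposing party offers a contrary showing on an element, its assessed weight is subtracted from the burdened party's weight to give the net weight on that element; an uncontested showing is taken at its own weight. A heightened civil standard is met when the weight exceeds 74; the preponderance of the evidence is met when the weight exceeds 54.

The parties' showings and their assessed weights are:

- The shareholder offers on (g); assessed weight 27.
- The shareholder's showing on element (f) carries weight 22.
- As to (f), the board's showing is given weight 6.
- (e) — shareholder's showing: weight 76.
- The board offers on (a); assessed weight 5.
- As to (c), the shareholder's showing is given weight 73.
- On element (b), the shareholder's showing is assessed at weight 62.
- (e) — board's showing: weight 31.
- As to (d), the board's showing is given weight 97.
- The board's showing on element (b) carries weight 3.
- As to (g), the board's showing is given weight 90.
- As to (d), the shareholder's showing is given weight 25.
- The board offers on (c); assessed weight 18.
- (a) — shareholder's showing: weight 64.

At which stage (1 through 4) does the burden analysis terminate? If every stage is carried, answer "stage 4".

At Stage 1 the shareholder must meet the preponderance of the evidence (weight exceeds 54): on (a) the weight is 64 less the opposing 5 gives net 59, > 54, so (a) meets the standard; on (b) the weight is 62 less the opposing 3 gives net 59, which does exceed 54, so (b) meets the standard; on (c) the weight is 73 less the opposing 18 gives net 55, > 54, so (c) meets the standard.
  The shareholder carries Stage 1; the board now bears the burden.
At Stage 2 the board must meet a heightened civil standard (weight exceeds 74): on (d) the weight is 97 less the opposing 25 gives net 72, which does not exceed 74, so (d) does not meet the standard.
  Stage 2 not carried; the board fails its burden.
So the shareholder prevails.

stage 2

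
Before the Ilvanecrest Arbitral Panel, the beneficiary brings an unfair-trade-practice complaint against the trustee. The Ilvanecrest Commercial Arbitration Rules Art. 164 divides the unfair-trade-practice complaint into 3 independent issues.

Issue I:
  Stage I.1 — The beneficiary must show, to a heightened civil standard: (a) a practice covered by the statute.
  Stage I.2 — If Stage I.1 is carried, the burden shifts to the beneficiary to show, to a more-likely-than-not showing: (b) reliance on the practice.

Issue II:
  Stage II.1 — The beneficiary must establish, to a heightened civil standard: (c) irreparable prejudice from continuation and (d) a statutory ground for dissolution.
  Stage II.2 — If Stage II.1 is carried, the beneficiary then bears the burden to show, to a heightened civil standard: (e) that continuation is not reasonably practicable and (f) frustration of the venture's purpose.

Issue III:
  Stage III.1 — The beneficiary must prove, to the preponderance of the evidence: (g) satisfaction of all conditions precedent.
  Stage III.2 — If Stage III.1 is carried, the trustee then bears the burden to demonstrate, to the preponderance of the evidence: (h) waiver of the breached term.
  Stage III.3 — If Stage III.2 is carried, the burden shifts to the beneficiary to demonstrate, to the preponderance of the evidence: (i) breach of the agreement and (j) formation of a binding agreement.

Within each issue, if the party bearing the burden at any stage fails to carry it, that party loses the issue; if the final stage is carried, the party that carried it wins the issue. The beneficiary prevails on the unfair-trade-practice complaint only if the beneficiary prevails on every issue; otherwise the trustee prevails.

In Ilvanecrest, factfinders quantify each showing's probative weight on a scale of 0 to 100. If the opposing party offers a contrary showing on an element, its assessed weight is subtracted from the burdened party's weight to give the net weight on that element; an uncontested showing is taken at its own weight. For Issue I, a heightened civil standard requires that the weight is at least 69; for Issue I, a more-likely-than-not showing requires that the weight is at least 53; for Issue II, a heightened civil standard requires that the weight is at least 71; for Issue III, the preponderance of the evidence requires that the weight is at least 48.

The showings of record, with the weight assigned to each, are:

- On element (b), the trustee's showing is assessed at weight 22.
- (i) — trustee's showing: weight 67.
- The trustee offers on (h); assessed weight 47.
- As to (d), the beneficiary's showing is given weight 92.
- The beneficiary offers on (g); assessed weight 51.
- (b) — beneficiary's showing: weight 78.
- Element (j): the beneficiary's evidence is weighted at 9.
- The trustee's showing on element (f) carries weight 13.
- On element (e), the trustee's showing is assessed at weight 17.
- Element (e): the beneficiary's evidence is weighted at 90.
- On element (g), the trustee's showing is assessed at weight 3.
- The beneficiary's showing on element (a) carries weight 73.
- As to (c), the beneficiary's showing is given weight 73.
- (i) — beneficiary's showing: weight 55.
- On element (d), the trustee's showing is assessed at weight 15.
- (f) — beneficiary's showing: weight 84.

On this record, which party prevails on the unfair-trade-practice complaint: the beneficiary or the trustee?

beneficiary

— Issue I —
At Stage I.1 the beneficiary must meet a heightened civil standard (weight is at least 69): on (a) the weight is 73, ≥ 69, so (a) meets the standard.
  All elements met. The beneficiary retains the burden for Stage I.2.
At Stage I.2 the beneficiary must meet a more-likely-than-not showing (weight is at least 53): on (b) the weight is 78 less the opposing 22 gives net 56, which does reach 53, so (b) meets the standard.
  The beneficiary carries the last stage.
All stages carried — the beneficiary prevails on this issue.
— Issue II —
Stage II.1 — burden on beneficiary; standard: a heightened civil standard (weight is at least 71).
    (c): 73 ≥ 71 [met]
    (d): 92 − 15 = 77 ≥ 71 [met]
  All elements met. The beneficiary retains the burden for Stage II.2.
Stage II.2 — burden on beneficiary; standard: a heightened civil standard (weight is at least 71).
    (e): 90 − 17 = 73 ≥ 71 [met]
    (f): 84 − 13 = 71 ≥ 71 [met]
  All elements met at the final stage.
With every stage satisfied, the beneficiary prevails on this issue.
— Issue III —
Stage III.1 (beneficiary, the preponderance of the evidence, weight is at least 48): (g) net 51−3=48 ≥ 48 — meets.
  Stage III.1 is satisfied; the onus moves to the trustee.
Stage III.2 (trustee, the preponderance of the evidence, weight is at least 48): (h) 47 < 48 — fails.
  The trustee does not carry Stage III.2.
So the beneficiary prevails on this issue.
Per-issue: Issue I → beneficiary; Issue II → beneficiary; Issue III → beneficiary. The beneficiary must prevail on every issue; overall, the beneficiary prevails.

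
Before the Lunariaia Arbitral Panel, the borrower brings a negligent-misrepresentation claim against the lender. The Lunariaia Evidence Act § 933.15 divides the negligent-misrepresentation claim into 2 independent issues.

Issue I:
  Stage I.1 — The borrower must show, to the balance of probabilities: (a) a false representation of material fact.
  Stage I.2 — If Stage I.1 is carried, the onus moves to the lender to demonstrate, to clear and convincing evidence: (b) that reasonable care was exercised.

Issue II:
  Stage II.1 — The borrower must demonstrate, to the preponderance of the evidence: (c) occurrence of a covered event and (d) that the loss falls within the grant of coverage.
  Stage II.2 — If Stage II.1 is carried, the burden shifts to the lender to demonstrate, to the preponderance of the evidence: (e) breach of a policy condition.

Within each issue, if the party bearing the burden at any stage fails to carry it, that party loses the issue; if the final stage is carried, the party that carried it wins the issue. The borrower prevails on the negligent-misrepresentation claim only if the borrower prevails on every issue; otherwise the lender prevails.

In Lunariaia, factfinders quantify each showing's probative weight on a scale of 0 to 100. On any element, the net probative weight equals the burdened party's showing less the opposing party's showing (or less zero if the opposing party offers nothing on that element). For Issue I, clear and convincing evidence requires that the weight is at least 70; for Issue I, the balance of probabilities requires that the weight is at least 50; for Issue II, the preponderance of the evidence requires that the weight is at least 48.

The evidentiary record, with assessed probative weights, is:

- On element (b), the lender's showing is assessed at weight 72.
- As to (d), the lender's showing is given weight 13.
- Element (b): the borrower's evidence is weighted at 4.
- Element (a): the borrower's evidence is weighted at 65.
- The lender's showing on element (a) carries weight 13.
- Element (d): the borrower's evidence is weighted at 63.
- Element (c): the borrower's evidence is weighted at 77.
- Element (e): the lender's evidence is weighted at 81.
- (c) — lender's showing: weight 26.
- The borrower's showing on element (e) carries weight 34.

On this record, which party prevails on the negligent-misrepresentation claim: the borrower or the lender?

— Issue I —
At Stage I.1 the borrower must meet the balance of probabilities (weight is at least 50): on (a) the weight is 65 less the opposing 13 gives net 52, which does reach 50, so (a) meets the standard.
  All elements met. The burden passes to the lender.
At Stage I.2 the lender must meet clear and convincing evidence (weight is at least 70): on (b) the weight is 72 less the opposing 4 gives net 68, < 70, so (b) does not meet the standard.
  Not every element is met, so the lender fails to carry Stage I.2.
So the borrower prevails on this issue.
— Issue II —
At Stage II.1 the borrower must meet the preponderance of the evidence (weight is at least 48): on (c) the weight is 77 less the opposing 26 gives net 51, which does reach 48, so (c) meets the standard; on (d) the weight is 63 less the opposing 13 gives net 50, ≥ 48, so (d) meets the standard.
  Stage II.1 carried; the burden shifts to the lender.
At Stage II.2 the lender must meet the preponderance of the evidence (weight is at least 48): on (e) the weight is 81 less the opposing 34 gives net 47, < 48, so (e) does not meet the standard.
  Stage II.2 not carried; the lender fails its burden.
The borrower prevails on this issue.
Per-issue: Issue I → borrower; Issue II → borrower. The borrower must prevail on every issue; overall, the borrower prevails.

borrower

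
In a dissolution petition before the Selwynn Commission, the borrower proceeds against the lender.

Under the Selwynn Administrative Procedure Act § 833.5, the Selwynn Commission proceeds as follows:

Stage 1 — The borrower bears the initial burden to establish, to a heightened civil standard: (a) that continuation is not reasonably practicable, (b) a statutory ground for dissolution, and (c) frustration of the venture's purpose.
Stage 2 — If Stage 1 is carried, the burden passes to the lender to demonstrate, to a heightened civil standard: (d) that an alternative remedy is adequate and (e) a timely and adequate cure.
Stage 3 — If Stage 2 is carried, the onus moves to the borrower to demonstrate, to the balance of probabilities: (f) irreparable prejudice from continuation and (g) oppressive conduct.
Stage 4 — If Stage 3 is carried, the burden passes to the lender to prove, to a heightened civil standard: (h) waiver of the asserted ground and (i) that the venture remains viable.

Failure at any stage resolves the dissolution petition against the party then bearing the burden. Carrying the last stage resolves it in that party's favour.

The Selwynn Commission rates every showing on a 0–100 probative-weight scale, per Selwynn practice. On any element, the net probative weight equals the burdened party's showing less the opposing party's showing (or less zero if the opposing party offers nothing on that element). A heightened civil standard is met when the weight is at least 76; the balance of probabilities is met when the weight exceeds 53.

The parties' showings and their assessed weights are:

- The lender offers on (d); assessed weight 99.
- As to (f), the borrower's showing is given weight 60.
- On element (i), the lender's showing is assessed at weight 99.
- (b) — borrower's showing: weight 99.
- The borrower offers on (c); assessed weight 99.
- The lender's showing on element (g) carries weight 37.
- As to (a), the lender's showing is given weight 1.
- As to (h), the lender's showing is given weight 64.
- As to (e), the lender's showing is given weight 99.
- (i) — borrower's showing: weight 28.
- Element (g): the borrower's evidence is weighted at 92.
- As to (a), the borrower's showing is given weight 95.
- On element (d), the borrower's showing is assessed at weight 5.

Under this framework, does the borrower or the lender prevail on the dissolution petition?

borrower

Stage 1 — burden on borrower; standard: a heightened civil standard (weight is at least 76).
    (a): 95 − 1 = 94 ≥ 76 [met]
    (b): 99 ≥ 76 [met]
    (c): 99 ≥ 76 [met]
  The borrower carries Stage 1; the lender now bears the burden.
Stage 2 — burden on lender; standard: a heightened civil standard (weight is at least 76).
    (d): 99 − 5 = 94 ≥ 76 [met]
    (e): 99 ≥ 76 [met]
  The lender carries Stage 2; the borrower now bears the burden.
Stage 3 — burden on borrower; standard: the balance of probabilities (weight exceeds 53).
    (f): 60 > 53 [met]
    (g): 92 − 37 = 55 > 53 [met]
  All elements met. The burden passes to the lender.
Stage 4 — burden on lender; standard: a heightened civil standard (weight is at least 76).
    (h): 64 < 76 [not met]
    (i): 99 − 28 = 71 < 76 [not met]
  The lender does not carry Stage 4.
The borrower prevails.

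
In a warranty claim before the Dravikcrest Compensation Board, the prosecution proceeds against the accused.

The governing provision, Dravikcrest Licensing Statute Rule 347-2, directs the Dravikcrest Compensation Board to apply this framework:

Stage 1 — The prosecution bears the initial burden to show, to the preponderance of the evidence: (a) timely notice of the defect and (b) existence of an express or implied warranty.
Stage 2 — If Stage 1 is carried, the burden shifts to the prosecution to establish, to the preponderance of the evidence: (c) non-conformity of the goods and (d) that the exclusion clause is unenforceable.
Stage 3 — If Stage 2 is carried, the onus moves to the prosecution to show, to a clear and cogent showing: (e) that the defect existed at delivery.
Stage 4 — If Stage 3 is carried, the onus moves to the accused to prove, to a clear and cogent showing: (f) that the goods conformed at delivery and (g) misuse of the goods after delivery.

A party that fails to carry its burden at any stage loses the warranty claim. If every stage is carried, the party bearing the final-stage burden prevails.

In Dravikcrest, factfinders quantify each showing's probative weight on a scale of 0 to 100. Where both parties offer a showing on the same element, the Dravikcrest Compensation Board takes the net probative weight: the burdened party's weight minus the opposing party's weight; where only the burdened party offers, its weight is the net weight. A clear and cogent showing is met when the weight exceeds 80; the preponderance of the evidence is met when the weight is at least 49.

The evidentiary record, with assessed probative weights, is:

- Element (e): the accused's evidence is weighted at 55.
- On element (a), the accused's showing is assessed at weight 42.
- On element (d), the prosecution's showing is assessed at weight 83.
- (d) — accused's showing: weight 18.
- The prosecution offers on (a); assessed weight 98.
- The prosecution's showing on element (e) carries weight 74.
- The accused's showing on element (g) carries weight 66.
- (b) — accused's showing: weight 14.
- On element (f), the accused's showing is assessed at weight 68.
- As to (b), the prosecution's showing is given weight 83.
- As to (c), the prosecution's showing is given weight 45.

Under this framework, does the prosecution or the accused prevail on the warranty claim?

Stage 1 (prosecution, the preponderance of the evidence, weight is at least 49): (a) net 98−42=56 ≥ 49 — meets; (b) net 83−14=69 ≥ 49 — meets.
  Stage 1 carried; the burden remains with the prosecution.
Stage 2 (prosecution, the preponderance of the evidence, weight is at least 49): (c) 45 < 49 — fails; (d) net 83−18=65 ≥ 49 — meets.
  The prosecution does not carry Stage 2.
So the accused prevails.

accused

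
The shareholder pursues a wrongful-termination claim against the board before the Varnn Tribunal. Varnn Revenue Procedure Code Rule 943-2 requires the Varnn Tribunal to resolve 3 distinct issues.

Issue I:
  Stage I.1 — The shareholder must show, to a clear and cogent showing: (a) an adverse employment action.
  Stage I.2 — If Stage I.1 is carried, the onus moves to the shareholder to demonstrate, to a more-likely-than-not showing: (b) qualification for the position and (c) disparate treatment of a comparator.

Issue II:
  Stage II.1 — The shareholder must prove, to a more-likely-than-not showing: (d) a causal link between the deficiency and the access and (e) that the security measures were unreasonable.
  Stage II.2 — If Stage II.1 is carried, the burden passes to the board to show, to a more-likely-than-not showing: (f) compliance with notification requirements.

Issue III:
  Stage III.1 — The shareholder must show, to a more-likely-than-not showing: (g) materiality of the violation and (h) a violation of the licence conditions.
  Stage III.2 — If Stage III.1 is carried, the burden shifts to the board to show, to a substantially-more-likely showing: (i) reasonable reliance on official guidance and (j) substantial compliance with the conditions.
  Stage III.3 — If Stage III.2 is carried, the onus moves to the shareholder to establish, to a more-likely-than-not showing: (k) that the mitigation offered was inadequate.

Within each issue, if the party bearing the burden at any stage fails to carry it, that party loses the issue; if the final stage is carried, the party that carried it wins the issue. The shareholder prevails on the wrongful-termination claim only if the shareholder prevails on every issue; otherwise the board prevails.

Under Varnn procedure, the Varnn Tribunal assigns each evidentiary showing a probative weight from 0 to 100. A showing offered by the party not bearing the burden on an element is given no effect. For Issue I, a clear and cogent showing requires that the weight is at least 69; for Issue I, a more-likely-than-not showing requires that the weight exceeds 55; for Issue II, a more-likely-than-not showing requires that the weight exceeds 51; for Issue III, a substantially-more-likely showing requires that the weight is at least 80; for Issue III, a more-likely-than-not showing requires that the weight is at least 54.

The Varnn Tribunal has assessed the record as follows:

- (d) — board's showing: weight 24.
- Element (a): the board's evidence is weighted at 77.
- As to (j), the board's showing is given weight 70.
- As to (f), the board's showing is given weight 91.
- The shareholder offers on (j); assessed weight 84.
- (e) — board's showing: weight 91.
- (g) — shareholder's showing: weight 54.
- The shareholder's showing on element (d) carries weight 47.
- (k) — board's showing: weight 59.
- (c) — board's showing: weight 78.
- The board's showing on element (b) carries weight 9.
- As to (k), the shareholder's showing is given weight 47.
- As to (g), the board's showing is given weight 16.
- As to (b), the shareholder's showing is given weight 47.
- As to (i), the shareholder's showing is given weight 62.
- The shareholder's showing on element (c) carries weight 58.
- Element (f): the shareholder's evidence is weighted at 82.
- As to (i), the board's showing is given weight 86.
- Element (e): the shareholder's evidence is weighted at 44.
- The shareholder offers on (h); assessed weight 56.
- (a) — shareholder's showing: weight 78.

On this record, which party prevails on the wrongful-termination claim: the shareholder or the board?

— Issue I —
Stage I.1 — burden on shareholder; standard: a clear and cogent showing (weight is at least 69).
    (a): 78 (board's 77 disregarded) ≥ 69 [met]
  Stage I.1 carried; the burden remains with the shareholder.
Stage I.2 — burden on shareholder; standard: a more-likely-than-not showing (weight exceeds 55).
    (b): 47 (board's 9 disregarded) ≤ 55 [not met]
    (c): 58 (board's 78 disregarded) > 55 [met]
  Stage I.2 not carried; the shareholder fails its burden.
So the board prevails on this issue.
— Issue II —
Stage II.1 (shareholder, a more-likely-than-not showing, weight exceeds 51): (d) 47 (board's 24 disregarded) ≤ 51 — fails; (e) 44 (board's 91 disregarded) ≤ 51 — fails.
  The shareholder does not carry Stage II.1.
The analysis ends at Stage II.1; the board prevails on this issue.
— Issue III —
At Stage III.1 the shareholder must meet a more-likely-than-not showing (weight is at least 54): on (g) the weight is 54 (the board's 16 is given no effect), ≥ 54, so (g) meets the standard; on (h) the weight is 56, ≥ 54, so (h) meets the standard.
  Stage III.1 is satisfied; the onus moves to the board.
At Stage III.2 the board must meet a substantially-more-likely showing (weight is at least 80): on (i) the weight is 86 (the shareholder's 62 is given no effect), which does reach 80, so (i) meets the standard; on (j) the weight is 70 (the shareholder's 84 is given no effect), which does not reach 80, so (j) does not meet the standard.
  Stage III.2 not carried; the board fails its burden.
The shareholder prevails on this issue.
Per-issue: Issue I → board; Issue II → board; Issue III → shareholder. The shareholder must prevail on every issue; overall, the board prevails.

board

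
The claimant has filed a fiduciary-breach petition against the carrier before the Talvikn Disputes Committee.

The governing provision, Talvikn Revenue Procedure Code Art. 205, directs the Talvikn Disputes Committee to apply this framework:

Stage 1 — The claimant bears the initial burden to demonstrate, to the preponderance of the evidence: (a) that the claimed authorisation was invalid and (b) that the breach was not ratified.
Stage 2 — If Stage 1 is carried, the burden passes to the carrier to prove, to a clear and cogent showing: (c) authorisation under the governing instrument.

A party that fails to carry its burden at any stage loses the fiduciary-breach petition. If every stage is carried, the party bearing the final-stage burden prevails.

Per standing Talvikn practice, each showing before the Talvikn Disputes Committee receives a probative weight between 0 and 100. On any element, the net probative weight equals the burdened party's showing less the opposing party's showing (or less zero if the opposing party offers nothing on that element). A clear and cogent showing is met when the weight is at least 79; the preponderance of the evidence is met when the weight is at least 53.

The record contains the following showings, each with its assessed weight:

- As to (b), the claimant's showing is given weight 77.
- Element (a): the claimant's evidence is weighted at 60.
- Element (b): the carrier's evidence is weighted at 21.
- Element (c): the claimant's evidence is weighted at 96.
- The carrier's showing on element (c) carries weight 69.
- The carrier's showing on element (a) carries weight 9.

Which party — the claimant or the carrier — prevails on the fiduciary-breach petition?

Stage 1 — burden on claimant; standard: the preponderance of the evidence (weight is at least 53).
    (a): 60 − 9 = 51 < 53 [not met]
    (b): 77 − 21 = 56 ≥ 53 [met]
  The claimant does not carry Stage 1.
So the carrier prevails.

carrier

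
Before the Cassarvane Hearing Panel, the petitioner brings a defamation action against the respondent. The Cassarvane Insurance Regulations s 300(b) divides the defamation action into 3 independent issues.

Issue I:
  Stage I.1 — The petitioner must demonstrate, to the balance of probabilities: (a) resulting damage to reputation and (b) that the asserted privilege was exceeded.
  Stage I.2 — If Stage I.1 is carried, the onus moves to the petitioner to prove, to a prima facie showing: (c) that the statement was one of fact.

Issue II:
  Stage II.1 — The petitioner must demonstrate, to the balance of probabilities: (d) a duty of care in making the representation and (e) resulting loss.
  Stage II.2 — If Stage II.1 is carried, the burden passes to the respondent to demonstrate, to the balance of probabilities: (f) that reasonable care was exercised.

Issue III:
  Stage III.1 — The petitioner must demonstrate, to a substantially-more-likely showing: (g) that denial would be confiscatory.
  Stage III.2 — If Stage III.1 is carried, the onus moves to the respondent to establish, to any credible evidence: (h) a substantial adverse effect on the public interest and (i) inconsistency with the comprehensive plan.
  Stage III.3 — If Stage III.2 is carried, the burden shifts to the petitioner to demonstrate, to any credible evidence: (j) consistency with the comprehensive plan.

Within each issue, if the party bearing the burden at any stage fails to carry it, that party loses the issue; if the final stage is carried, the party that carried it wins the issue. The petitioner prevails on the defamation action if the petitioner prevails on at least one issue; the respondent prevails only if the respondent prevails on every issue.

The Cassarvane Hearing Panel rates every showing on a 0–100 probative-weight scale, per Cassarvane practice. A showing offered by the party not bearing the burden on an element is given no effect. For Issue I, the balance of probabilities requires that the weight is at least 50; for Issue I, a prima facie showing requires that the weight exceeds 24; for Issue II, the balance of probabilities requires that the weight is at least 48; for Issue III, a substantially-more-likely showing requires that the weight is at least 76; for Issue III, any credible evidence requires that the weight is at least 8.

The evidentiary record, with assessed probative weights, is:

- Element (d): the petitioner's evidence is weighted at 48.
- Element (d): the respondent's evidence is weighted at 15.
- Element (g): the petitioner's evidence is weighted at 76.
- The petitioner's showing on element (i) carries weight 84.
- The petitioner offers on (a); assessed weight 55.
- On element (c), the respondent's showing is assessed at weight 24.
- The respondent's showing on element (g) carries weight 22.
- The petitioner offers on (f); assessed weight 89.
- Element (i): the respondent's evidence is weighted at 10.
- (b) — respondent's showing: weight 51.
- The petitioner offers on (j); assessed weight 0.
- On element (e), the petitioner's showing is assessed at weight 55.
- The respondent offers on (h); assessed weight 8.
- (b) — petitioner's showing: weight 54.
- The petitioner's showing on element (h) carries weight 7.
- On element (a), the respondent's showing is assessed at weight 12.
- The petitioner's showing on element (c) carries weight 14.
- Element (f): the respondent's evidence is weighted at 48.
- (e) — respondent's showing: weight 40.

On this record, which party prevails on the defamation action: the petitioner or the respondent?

respondent

— Issue I —
Stage I.1 (petitioner, the balance of probabilities, weight is at least 50): (a) 55 (respondent's 12 disregarded) ≥ 50 — meets; (b) 54 (respondent's 51 disregarded) ≥ 50 — meets.
  Stage I.1 carried; the burden remains with the petitioner.
Stage I.2 (petitioner, a prima facie showing, weight exceeds 24): (c) 14 (respondent's 24 disregarded) ≤ 24 — fails.
  The petitioner does not carry Stage I.2.
The analysis ends at Stage I.2; the respondent prevails on this issue.
— Issue II —
Stage II.1 (petitioner, the balance of probabilities, weight is at least 48): (d) 48 (respondent's 15 disregarded) ≥ 48 — meets; (e) 55 (respondent's 40 disregarded) ≥ 48 — meets.
  All elements met. The burden passes to the respondent.
Stage II.2 (respondent, the balance of probabilities, weight is at least 48): (f) 48 (petitioner's 89 disregarded) ≥ 48 — meets.
  Stage II.2 carried; the final stage is satisfied.
With every stage satisfied, the respondent prevails on this issue.
— Issue III —
Stage III.1 (petitioner, a substantially-more-likely showing, weight is at least 76): (g) 76 (respondent's 22 disregarded) ≥ 76 — meets.
  Stage III.1 is satisfied; the onus moves to the respondent.
Stage III.2 (respondent, any credible evidence, weight is at least 8): (h) 8 (petitioner's 7 disregarded) ≥ 8 — meets; (i) 10 (petitioner's 84 disregarded) ≥ 8 — meets.
  All elements met. The burden passes to the petitioner.
Stage III.3 (petitioner, any credible evidence, weight is at least 8): (j) 0 < 8 — fails.
  The petitioner does not carry Stage III.3.
So the respondent prevails on this issue.
Per-issue: Issue I → respondent; Issue II → respondent; Issue III → respondent. The petitioner must prevail on at least one issue; overall, the respondent prevails.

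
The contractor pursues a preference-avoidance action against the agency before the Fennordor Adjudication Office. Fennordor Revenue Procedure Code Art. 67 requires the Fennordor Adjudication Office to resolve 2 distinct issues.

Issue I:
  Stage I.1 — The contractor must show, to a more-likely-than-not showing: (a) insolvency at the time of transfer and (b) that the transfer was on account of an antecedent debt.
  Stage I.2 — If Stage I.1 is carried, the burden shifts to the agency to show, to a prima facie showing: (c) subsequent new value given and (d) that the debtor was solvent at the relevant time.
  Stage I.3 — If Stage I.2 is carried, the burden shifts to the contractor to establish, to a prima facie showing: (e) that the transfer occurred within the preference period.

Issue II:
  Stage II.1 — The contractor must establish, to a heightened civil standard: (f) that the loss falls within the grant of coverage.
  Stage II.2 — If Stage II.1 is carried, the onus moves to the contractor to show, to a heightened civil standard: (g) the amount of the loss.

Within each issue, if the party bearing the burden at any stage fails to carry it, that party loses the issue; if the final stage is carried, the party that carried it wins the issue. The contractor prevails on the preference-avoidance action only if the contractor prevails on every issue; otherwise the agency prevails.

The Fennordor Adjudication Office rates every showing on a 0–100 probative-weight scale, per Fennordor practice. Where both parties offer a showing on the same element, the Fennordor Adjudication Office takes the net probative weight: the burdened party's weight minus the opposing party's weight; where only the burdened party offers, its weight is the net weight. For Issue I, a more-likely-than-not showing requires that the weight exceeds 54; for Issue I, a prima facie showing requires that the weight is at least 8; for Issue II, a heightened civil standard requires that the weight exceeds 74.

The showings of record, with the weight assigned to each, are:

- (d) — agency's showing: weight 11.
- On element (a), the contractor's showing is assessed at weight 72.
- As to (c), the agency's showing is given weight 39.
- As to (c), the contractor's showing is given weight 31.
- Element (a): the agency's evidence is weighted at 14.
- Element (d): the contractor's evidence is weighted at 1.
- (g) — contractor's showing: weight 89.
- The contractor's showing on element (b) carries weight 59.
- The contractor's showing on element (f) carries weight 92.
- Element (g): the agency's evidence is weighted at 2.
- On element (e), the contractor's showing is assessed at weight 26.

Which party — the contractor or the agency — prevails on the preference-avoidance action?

— Issue I —
Stage I.1 (contractor, a more-likely-than-not showing, weight exceeds 54): (a) net 72−14=58 > 54 — meets; (b) 59 > 54 — meets.
  Stage I.1 carried; the burden shifts to the agency.
Stage I.2 (agency, a prima facie showing, weight is at least 8): (c) net 39−31=8 ≥ 8 — meets; (d) net 11−1=10 ≥ 8 — meets.
  All elements met. The burden passes to the contractor.
Stage I.3 (contractor, a prima facie showing, weight is at least 8): (e) 26 ≥ 8 — meets.
  The contractor carries the last stage.
All stages carried — the contractor prevails on this issue.
— Issue II —
Stage II.1 (contractor, a heightened civil standard, weight exceeds 74): (f) 92 > 74 — meets.
  All elements met. The contractor retains the burden for Stage II.2.
Stage II.2 (contractor, a heightened civil standard, weight exceeds 74): (g) net 89−2=87 > 74 — meets.
  The contractor carries the last stage.
All stages carried — the contractor prevails on this issue.
Per-issue: Issue I → contractor; Issue II → contractor. The contractor must prevail on every issue; overall, the contractor prevails.

contractor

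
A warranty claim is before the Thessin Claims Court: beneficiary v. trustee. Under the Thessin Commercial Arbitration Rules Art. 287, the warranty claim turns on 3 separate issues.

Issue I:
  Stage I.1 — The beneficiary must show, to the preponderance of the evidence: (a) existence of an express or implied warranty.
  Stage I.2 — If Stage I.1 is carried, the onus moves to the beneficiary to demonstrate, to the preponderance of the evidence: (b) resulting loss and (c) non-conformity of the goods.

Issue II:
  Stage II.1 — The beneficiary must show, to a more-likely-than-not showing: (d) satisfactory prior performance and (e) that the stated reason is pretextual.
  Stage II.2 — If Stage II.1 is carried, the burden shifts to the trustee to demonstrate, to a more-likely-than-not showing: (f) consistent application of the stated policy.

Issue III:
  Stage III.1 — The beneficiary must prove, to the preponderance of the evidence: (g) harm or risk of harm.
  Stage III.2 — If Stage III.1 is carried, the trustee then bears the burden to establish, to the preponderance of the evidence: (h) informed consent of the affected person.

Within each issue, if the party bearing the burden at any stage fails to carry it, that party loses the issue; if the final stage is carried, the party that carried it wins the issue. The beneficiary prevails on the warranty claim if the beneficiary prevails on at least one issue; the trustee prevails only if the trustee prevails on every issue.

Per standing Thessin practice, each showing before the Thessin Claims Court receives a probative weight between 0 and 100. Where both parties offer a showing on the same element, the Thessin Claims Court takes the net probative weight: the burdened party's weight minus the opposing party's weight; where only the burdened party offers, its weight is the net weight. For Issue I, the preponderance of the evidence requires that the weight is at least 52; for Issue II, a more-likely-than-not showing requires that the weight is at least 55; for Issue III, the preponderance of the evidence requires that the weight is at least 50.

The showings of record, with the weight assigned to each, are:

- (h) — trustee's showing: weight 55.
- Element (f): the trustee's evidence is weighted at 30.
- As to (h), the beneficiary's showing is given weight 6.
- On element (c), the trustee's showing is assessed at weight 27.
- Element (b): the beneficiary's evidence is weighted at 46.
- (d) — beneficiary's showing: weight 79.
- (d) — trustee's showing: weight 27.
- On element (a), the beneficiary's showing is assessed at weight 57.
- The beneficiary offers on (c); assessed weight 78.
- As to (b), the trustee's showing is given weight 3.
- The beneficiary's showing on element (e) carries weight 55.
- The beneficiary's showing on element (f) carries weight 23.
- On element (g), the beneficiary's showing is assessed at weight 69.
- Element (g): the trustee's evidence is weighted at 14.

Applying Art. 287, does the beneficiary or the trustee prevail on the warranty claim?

— Issue I —
Stage I.1 (beneficiary, the preponderance of the evidence, weight is at least 52): (a) 57 ≥ 52 — meets.
  All elements met. The beneficiary retains the burden for Stage I.2.
Stage I.2 (beneficiary, the preponderance of the evidence, weight is at least 52): (b) net 46−3=43 < 52 — fails; (c) net 78−27=51 < 52 — fails.
  Stage I.2 not carried; the beneficiary fails its burden.
The analysis ends at Stage I.2; the trustee prevails on this issue.
— Issue II —
Stage II.1 (beneficiary, a more-likely-than-not showing, weight is at least 55): (d) net 79−27=52 < 55 — fails; (e) 55 ≥ 55 — meets.
  Stage II.1 not carried; the beneficiary fails its burden.
So the trustee prevails on this issue.
— Issue III —
At Stage III.1 the beneficiary must meet the preponderance of the evidence (weight is at least 50): on (g) the weight is 69 less the opposing 14 gives net 55, which does reach 50, so (g) meets the standard.
  The beneficiary carries Stage III.1; the trustee now bears the burden.
At Stage III.2 the trustee must meet the preponderance of the evidence (weight is at least 50): on (h) the weight is 55 less the opposing 6 gives net 49, < 50, so (h) does not meet the standard.
  Stage III.2 not carried; the trustee fails its burden.
The analysis ends at Stage III.2; the beneficiary prevails on this issue.
Per-issue: Issue I → trustee; Issue II → trustee; Issue III → beneficiary. The beneficiary must prevail on at least one issue; overall, the beneficiary prevails.

beneficiary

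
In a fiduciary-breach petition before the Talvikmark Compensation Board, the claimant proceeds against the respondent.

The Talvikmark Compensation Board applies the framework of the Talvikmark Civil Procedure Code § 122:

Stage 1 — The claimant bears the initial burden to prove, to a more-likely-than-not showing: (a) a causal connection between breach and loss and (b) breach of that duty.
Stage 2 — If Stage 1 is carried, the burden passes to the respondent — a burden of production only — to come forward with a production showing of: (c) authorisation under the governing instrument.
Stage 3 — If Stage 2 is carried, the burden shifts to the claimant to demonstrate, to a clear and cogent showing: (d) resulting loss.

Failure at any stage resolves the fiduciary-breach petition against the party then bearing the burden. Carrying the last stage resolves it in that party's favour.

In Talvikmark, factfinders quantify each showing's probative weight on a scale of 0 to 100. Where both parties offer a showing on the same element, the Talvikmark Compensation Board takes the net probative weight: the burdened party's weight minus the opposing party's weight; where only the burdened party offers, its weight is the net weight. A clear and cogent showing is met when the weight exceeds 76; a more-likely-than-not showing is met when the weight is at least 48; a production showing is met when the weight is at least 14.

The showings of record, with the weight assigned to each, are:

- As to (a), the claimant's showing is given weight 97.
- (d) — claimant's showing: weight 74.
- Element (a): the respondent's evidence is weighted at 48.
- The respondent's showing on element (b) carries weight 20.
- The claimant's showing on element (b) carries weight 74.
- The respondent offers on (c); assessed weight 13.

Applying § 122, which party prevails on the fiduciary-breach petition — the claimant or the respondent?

Stage 1 (claimant, a more-likely-than-not showing, weight is at least 48): (a) net 97−48=49 ≥ 48 — meets; (b) net 74−20=54 ≥ 48 — meets.
  Stage 1 carried; the burden shifts to the respondent.
Stage 2 (respondent, a production showing, weight is at least 14): (c) 13 < 14 — fails.
  Not every element is met, so the respondent fails to carry Stage 2.
So the claimant prevails.

claimant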